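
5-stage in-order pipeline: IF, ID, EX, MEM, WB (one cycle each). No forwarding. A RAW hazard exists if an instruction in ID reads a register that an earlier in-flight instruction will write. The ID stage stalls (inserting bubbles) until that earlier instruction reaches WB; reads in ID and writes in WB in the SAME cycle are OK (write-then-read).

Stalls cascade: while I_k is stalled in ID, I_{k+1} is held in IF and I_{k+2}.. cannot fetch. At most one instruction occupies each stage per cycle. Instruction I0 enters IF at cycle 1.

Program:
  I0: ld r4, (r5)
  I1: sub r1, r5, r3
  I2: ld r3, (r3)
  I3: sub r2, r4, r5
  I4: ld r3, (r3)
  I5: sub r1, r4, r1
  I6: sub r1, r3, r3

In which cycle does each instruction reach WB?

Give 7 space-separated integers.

Answer: 5 6 7 8 10 11 13

Derivation:
I0 ld r4 <- r5: IF@1 ID@2 stall=0 (-) EX@3 MEM@4 WB@5
I1 sub r1 <- r5,r3: IF@2 ID@3 stall=0 (-) EX@4 MEM@5 WB@6
I2 ld r3 <- r3: IF@3 ID@4 stall=0 (-) EX@5 MEM@6 WB@7
I3 sub r2 <- r4,r5: IF@4 ID@5 stall=0 (-) EX@6 MEM@7 WB@8
I4 ld r3 <- r3: IF@5 ID@6 stall=1 (RAW on I2.r3 (WB@7)) EX@8 MEM@9 WB@10
I5 sub r1 <- r4,r1: IF@6 ID@8 stall=0 (-) EX@9 MEM@10 WB@11
I6 sub r1 <- r3,r3: IF@8 ID@9 stall=1 (RAW on I4.r3 (WB@10)) EX@11 MEM@12 WB@13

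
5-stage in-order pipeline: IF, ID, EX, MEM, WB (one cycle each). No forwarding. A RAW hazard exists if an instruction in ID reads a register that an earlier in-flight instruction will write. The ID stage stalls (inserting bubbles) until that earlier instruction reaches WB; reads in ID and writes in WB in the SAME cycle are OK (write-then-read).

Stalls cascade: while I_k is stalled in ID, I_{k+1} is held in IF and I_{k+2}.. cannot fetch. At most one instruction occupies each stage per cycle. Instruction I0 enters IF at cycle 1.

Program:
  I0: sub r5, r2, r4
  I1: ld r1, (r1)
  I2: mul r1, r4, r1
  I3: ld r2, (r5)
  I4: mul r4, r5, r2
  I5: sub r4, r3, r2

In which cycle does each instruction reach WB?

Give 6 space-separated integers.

Answer: 5 6 9 10 13 14

Derivation:
I0 sub r5 <- r2,r4: IF@1 ID@2 stall=0 (-) EX@3 MEM@4 WB@5
I1 ld r1 <- r1: IF@2 ID@3 stall=0 (-) EX@4 MEM@5 WB@6
I2 mul r1 <- r4,r1: IF@3 ID@4 stall=2 (RAW on I1.r1 (WB@6)) EX@7 MEM@8 WB@9
I3 ld r2 <- r5: IF@4 ID@7 stall=0 (-) EX@8 MEM@9 WB@10
I4 mul r4 <- r5,r2: IF@7 ID@8 stall=2 (RAW on I3.r2 (WB@10)) EX@11 MEM@12 WB@13
I5 sub r4 <- r3,r2: IF@8 ID@11 stall=0 (-) EX@12 MEM@13 WB@14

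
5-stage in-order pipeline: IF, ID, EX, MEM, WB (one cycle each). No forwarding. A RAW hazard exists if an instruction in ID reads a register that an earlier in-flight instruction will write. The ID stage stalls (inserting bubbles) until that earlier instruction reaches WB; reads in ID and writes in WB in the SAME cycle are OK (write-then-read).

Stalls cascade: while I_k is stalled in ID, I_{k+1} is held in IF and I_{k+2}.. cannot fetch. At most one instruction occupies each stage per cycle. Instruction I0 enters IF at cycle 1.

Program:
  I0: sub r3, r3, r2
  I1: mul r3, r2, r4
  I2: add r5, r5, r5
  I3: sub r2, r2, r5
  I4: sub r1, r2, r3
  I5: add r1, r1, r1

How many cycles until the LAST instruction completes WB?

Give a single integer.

Answer: 16

Derivation:
I0 sub r3 <- r3,r2: IF@1 ID@2 stall=0 (-) EX@3 MEM@4 WB@5
I1 mul r3 <- r2,r4: IF@2 ID@3 stall=0 (-) EX@4 MEM@5 WB@6
I2 add r5 <- r5,r5: IF@3 ID@4 stall=0 (-) EX@5 MEM@6 WB@7
I3 sub r2 <- r2,r5: IF@4 ID@5 stall=2 (RAW on I2.r5 (WB@7)) EX@8 MEM@9 WB@10
I4 sub r1 <- r2,r3: IF@5 ID@8 stall=2 (RAW on I3.r2 (WB@10)) EX@11 MEM@12 WB@13
I5 add r1 <- r1,r1: IF@8 ID@11 stall=2 (RAW on I4.r1 (WB@13)) EX@14 MEM@15 WB@16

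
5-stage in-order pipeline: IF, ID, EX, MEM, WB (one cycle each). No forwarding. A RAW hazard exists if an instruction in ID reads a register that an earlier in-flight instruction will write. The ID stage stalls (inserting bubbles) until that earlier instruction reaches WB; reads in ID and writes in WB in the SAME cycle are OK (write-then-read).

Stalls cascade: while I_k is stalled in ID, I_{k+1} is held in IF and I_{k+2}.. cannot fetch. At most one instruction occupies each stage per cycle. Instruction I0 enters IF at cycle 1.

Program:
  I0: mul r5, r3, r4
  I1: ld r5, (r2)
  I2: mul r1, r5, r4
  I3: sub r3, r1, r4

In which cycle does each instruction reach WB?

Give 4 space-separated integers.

I0 mul r5 <- r3,r4: IF@1 ID@2 stall=0 (-) EX@3 MEM@4 WB@5
I1 ld r5 <- r2: IF@2 ID@3 stall=0 (-) EX@4 MEM@5 WB@6
I2 mul r1 <- r5,r4: IF@3 ID@4 stall=2 (RAW on I1.r5 (WB@6)) EX@7 MEM@8 WB@9
I3 sub r3 <- r1,r4: IF@4 ID@7 stall=2 (RAW on I2.r1 (WB@9)) EX@10 MEM@11 WB@12

Answer: 5 6 9 12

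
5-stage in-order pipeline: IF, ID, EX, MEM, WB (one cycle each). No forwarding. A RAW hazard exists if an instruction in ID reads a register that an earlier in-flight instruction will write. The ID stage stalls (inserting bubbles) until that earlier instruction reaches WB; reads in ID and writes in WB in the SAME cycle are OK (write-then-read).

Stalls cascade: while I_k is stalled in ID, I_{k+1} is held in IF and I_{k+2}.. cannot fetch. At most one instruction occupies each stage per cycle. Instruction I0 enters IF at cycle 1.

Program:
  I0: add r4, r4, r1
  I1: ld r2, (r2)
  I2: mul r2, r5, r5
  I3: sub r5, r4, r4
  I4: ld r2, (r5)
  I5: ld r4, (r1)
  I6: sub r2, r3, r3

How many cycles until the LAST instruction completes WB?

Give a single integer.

Answer: 13

Derivation:
I0 add r4 <- r4,r1: IF@1 ID@2 stall=0 (-) EX@3 MEM@4 WB@5
I1 ld r2 <- r2: IF@2 ID@3 stall=0 (-) EX@4 MEM@5 WB@6
I2 mul r2 <- r5,r5: IF@3 ID@4 stall=0 (-) EX@5 MEM@6 WB@7
I3 sub r5 <- r4,r4: IF@4 ID@5 stall=0 (-) EX@6 MEM@7 WB@8
I4 ld r2 <- r5: IF@5 ID@6 stall=2 (RAW on I3.r5 (WB@8)) EX@9 MEM@10 WB@11
I5 ld r4 <- r1: IF@6 ID@9 stall=0 (-) EX@10 MEM@11 WB@12
I6 sub r2 <- r3,r3: IF@9 ID@10 stall=0 (-) EX@11 MEM@12 WB@13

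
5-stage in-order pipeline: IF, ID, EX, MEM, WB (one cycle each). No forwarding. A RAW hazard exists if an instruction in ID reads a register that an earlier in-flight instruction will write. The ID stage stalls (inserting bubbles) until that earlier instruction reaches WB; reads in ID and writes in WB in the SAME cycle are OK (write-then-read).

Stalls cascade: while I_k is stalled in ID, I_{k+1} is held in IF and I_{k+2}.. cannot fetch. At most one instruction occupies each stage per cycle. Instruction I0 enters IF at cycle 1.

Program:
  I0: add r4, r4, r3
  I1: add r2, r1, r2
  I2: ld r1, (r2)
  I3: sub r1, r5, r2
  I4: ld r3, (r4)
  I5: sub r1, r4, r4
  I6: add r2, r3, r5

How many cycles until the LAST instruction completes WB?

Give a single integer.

I0 add r4 <- r4,r3: IF@1 ID@2 stall=0 (-) EX@3 MEM@4 WB@5
I1 add r2 <- r1,r2: IF@2 ID@3 stall=0 (-) EX@4 MEM@5 WB@6
I2 ld r1 <- r2: IF@3 ID@4 stall=2 (RAW on I1.r2 (WB@6)) EX@7 MEM@8 WB@9
I3 sub r1 <- r5,r2: IF@4 ID@7 stall=0 (-) EX@8 MEM@9 WB@10
I4 ld r3 <- r4: IF@7 ID@8 stall=0 (-) EX@9 MEM@10 WB@11
I5 sub r1 <- r4,r4: IF@8 ID@9 stall=0 (-) EX@10 MEM@11 WB@12
I6 add r2 <- r3,r5: IF@9 ID@10 stall=1 (RAW on I4.r3 (WB@11)) EX@12 MEM@13 WB@14

Answer: 14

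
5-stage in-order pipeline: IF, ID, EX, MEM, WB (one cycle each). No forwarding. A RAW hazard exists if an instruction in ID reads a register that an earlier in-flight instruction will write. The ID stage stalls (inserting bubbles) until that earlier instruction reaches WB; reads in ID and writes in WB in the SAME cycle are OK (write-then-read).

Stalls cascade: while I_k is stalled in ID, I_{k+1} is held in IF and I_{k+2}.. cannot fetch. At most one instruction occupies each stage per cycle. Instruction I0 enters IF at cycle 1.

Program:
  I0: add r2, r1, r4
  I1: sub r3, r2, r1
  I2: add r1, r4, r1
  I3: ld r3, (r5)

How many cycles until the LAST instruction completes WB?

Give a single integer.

I0 add r2 <- r1,r4: IF@1 ID@2 stall=0 (-) EX@3 MEM@4 WB@5
I1 sub r3 <- r2,r1: IF@2 ID@3 stall=2 (RAW on I0.r2 (WB@5)) EX@6 MEM@7 WB@8
I2 add r1 <- r4,r1: IF@3 ID@6 stall=0 (-) EX@7 MEM@8 WB@9
I3 ld r3 <- r5: IF@6 ID@7 stall=0 (-) EX@8 MEM@9 WB@10

Answer: 10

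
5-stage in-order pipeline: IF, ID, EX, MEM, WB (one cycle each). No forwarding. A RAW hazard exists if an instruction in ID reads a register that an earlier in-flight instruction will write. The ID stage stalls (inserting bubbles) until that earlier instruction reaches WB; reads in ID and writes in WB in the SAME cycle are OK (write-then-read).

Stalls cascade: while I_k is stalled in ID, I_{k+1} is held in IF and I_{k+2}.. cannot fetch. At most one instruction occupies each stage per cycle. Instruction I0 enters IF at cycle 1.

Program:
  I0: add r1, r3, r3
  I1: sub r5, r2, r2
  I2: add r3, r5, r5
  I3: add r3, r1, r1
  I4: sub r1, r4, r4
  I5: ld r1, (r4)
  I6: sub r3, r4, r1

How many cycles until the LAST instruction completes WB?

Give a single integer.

Answer: 15

Derivation:
I0 add r1 <- r3,r3: IF@1 ID@2 stall=0 (-) EX@3 MEM@4 WB@5
I1 sub r5 <- r2,r2: IF@2 ID@3 stall=0 (-) EX@4 MEM@5 WB@6
I2 add r3 <- r5,r5: IF@3 ID@4 stall=2 (RAW on I1.r5 (WB@6)) EX@7 MEM@8 WB@9
I3 add r3 <- r1,r1: IF@4 ID@7 stall=0 (-) EX@8 MEM@9 WB@10
I4 sub r1 <- r4,r4: IF@7 ID@8 stall=0 (-) EX@9 MEM@10 WB@11
I5 ld r1 <- r4: IF@8 ID@9 stall=0 (-) EX@10 MEM@11 WB@12
I6 sub r3 <- r4,r1: IF@9 ID@10 stall=2 (RAW on I5.r1 (WB@12)) EX@13 MEM@14 WB@15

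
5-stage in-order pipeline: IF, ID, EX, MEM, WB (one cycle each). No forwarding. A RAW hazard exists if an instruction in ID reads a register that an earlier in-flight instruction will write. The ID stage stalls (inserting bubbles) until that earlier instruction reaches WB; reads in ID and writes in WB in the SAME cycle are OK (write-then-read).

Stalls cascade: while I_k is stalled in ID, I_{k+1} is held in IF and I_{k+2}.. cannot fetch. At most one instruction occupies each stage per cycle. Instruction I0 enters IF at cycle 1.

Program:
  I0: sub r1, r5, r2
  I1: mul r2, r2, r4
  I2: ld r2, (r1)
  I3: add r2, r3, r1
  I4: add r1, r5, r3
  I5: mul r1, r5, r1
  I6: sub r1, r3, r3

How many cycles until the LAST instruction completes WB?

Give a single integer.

I0 sub r1 <- r5,r2: IF@1 ID@2 stall=0 (-) EX@3 MEM@4 WB@5
I1 mul r2 <- r2,r4: IF@2 ID@3 stall=0 (-) EX@4 MEM@5 WB@6
I2 ld r2 <- r1: IF@3 ID@4 stall=1 (RAW on I0.r1 (WB@5)) EX@6 MEM@7 WB@8
I3 add r2 <- r3,r1: IF@4 ID@6 stall=0 (-) EX@7 MEM@8 WB@9
I4 add r1 <- r5,r3: IF@6 ID@7 stall=0 (-) EX@8 MEM@9 WB@10
I5 mul r1 <- r5,r1: IF@7 ID@8 stall=2 (RAW on I4.r1 (WB@10)) EX@11 MEM@12 WB@13
I6 sub r1 <- r3,r3: IF@8 ID@11 stall=0 (-) EX@12 MEM@13 WB@14

Answer: 14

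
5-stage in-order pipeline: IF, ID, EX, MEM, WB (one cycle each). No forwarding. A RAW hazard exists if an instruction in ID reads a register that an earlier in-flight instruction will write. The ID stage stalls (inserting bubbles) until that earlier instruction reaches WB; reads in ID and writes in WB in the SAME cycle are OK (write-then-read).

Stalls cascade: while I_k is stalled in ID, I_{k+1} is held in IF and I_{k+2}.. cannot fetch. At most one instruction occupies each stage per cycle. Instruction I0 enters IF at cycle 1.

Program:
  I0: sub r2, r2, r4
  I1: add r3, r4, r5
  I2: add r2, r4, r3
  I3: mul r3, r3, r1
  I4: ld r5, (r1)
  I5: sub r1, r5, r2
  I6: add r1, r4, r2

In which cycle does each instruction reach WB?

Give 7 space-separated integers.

Answer: 5 6 9 10 11 14 15

Derivation:
I0 sub r2 <- r2,r4: IF@1 ID@2 stall=0 (-) EX@3 MEM@4 WB@5
I1 add r3 <- r4,r5: IF@2 ID@3 stall=0 (-) EX@4 MEM@5 WB@6
I2 add r2 <- r4,r3: IF@3 ID@4 stall=2 (RAW on I1.r3 (WB@6)) EX@7 MEM@8 WB@9
I3 mul r3 <- r3,r1: IF@4 ID@7 stall=0 (-) EX@8 MEM@9 WB@10
I4 ld r5 <- r1: IF@7 ID@8 stall=0 (-) EX@9 MEM@10 WB@11
I5 sub r1 <- r5,r2: IF@8 ID@9 stall=2 (RAW on I4.r5 (WB@11)) EX@12 MEM@13 WB@14
I6 add r1 <- r4,r2: IF@9 ID@12 stall=0 (-) EX@13 MEM@14 WB@15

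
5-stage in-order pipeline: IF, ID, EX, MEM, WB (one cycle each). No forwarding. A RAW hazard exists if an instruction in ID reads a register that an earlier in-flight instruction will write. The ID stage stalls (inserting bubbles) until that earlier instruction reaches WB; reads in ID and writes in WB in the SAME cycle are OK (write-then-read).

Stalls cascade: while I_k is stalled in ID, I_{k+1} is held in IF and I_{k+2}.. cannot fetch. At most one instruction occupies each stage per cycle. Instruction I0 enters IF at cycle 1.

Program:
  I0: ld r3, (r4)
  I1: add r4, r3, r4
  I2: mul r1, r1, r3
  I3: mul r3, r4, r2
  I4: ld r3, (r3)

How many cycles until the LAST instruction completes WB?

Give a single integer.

Answer: 14

Derivation:
I0 ld r3 <- r4: IF@1 ID@2 stall=0 (-) EX@3 MEM@4 WB@5
I1 add r4 <- r3,r4: IF@2 ID@3 stall=2 (RAW on I0.r3 (WB@5)) EX@6 MEM@7 WB@8
I2 mul r1 <- r1,r3: IF@3 ID@6 stall=0 (-) EX@7 MEM@8 WB@9
I3 mul r3 <- r4,r2: IF@6 ID@7 stall=1 (RAW on I1.r4 (WB@8)) EX@9 MEM@10 WB@11
I4 ld r3 <- r3: IF@7 ID@9 stall=2 (RAW on I3.r3 (WB@11)) EX@12 MEM@13 WB@14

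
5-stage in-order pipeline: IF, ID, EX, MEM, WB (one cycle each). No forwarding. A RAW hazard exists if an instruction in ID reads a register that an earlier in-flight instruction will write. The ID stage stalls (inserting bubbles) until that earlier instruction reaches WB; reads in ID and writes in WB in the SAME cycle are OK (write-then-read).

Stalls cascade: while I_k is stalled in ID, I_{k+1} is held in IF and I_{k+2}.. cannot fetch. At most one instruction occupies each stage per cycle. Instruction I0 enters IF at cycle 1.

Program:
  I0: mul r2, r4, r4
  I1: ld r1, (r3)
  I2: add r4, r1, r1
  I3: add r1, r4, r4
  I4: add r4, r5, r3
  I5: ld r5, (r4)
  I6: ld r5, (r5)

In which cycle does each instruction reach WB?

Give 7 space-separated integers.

Answer: 5 6 9 12 13 16 19

Derivation:
I0 mul r2 <- r4,r4: IF@1 ID@2 stall=0 (-) EX@3 MEM@4 WB@5
I1 ld r1 <- r3: IF@2 ID@3 stall=0 (-) EX@4 MEM@5 WB@6
I2 add r4 <- r1,r1: IF@3 ID@4 stall=2 (RAW on I1.r1 (WB@6)) EX@7 MEM@8 WB@9
I3 add r1 <- r4,r4: IF@4 ID@7 stall=2 (RAW on I2.r4 (WB@9)) EX@10 MEM@11 WB@12
I4 add r4 <- r5,r3: IF@7 ID@10 stall=0 (-) EX@11 MEM@12 WB@13
I5 ld r5 <- r4: IF@10 ID@11 stall=2 (RAW on I4.r4 (WB@13)) EX@14 MEM@15 WB@16
I6 ld r5 <- r5: IF@11 ID@14 stall=2 (RAW on I5.r5 (WB@16)) EX@17 MEM@18 WB@19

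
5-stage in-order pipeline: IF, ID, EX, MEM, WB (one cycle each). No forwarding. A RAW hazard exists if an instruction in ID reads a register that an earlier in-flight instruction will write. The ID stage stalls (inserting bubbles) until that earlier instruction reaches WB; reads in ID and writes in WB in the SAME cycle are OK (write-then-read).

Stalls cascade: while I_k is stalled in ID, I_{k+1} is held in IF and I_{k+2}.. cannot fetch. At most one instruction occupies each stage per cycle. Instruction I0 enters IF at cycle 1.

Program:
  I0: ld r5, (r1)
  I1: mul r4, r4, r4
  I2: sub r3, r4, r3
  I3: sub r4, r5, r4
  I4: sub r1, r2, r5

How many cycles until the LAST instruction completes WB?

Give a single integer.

I0 ld r5 <- r1: IF@1 ID@2 stall=0 (-) EX@3 MEM@4 WB@5
I1 mul r4 <- r4,r4: IF@2 ID@3 stall=0 (-) EX@4 MEM@5 WB@6
I2 sub r3 <- r4,r3: IF@3 ID@4 stall=2 (RAW on I1.r4 (WB@6)) EX@7 MEM@8 WB@9
I3 sub r4 <- r5,r4: IF@4 ID@7 stall=0 (-) EX@8 MEM@9 WB@10
I4 sub r1 <- r2,r5: IF@7 ID@8 stall=0 (-) EX@9 MEM@10 WB@11

Answer: 11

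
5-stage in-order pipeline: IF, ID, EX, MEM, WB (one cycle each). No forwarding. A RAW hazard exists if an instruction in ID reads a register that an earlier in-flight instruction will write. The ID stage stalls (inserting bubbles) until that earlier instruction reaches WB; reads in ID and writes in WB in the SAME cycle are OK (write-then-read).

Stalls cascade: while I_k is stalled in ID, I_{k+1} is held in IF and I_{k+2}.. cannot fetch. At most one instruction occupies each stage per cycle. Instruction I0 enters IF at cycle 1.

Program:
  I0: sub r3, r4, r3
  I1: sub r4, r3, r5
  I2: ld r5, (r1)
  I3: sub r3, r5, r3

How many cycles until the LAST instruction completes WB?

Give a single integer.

I0 sub r3 <- r4,r3: IF@1 ID@2 stall=0 (-) EX@3 MEM@4 WB@5
I1 sub r4 <- r3,r5: IF@2 ID@3 stall=2 (RAW on I0.r3 (WB@5)) EX@6 MEM@7 WB@8
I2 ld r5 <- r1: IF@3 ID@6 stall=0 (-) EX@7 MEM@8 WB@9
I3 sub r3 <- r5,r3: IF@6 ID@7 stall=2 (RAW on I2.r5 (WB@9)) EX@10 MEM@11 WB@12

Answer: 12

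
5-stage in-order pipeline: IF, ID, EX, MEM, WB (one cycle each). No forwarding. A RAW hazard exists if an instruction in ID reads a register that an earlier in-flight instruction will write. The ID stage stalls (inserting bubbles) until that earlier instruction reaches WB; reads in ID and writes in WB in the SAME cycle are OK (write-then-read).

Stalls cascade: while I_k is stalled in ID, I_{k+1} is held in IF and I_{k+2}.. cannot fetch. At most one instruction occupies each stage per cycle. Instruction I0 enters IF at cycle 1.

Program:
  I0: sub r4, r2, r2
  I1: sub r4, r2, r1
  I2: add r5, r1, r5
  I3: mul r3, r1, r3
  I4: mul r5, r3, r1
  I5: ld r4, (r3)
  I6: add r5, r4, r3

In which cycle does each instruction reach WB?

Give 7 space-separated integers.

I0 sub r4 <- r2,r2: IF@1 ID@2 stall=0 (-) EX@3 MEM@4 WB@5
I1 sub r4 <- r2,r1: IF@2 ID@3 stall=0 (-) EX@4 MEM@5 WB@6
I2 add r5 <- r1,r5: IF@3 ID@4 stall=0 (-) EX@5 MEM@6 WB@7
I3 mul r3 <- r1,r3: IF@4 ID@5 stall=0 (-) EX@6 MEM@7 WB@8
I4 mul r5 <- r3,r1: IF@5 ID@6 stall=2 (RAW on I3.r3 (WB@8)) EX@9 MEM@10 WB@11
I5 ld r4 <- r3: IF@6 ID@9 stall=0 (-) EX@10 MEM@11 WB@12
I6 add r5 <- r4,r3: IF@9 ID@10 stall=2 (RAW on I5.r4 (WB@12)) EX@13 MEM@14 WB@15

Answer: 5 6 7 8 11 12 15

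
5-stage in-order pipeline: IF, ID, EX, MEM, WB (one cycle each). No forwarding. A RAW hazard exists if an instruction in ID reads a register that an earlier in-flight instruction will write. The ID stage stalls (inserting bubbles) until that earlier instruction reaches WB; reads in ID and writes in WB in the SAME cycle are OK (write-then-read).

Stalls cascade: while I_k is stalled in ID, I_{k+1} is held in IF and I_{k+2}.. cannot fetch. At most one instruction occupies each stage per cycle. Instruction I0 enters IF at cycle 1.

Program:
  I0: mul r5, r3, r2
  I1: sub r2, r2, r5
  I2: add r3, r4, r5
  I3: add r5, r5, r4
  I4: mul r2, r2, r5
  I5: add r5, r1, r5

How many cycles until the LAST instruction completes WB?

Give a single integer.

Answer: 14

Derivation:
I0 mul r5 <- r3,r2: IF@1 ID@2 stall=0 (-) EX@3 MEM@4 WB@5
I1 sub r2 <- r2,r5: IF@2 ID@3 stall=2 (RAW on I0.r5 (WB@5)) EX@6 MEM@7 WB@8
I2 add r3 <- r4,r5: IF@3 ID@6 stall=0 (-) EX@7 MEM@8 WB@9
I3 add r5 <- r5,r4: IF@6 ID@7 stall=0 (-) EX@8 MEM@9 WB@10
I4 mul r2 <- r2,r5: IF@7 ID@8 stall=2 (RAW on I3.r5 (WB@10)) EX@11 MEM@12 WB@13
I5 add r5 <- r1,r5: IF@8 ID@11 stall=0 (-) EX@12 MEM@13 WB@14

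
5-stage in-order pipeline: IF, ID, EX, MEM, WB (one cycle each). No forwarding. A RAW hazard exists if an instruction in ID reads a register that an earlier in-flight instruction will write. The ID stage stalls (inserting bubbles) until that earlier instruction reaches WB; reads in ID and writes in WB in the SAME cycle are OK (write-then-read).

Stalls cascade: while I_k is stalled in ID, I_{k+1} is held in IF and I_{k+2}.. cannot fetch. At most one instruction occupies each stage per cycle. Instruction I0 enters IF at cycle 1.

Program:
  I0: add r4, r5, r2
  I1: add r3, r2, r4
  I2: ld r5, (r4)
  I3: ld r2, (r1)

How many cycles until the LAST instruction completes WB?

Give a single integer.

I0 add r4 <- r5,r2: IF@1 ID@2 stall=0 (-) EX@3 MEM@4 WB@5
I1 add r3 <- r2,r4: IF@2 ID@3 stall=2 (RAW on I0.r4 (WB@5)) EX@6 MEM@7 WB@8
I2 ld r5 <- r4: IF@3 ID@6 stall=0 (-) EX@7 MEM@8 WB@9
I3 ld r2 <- r1: IF@6 ID@7 stall=0 (-) EX@8 MEM@9 WB@10

Answer: 10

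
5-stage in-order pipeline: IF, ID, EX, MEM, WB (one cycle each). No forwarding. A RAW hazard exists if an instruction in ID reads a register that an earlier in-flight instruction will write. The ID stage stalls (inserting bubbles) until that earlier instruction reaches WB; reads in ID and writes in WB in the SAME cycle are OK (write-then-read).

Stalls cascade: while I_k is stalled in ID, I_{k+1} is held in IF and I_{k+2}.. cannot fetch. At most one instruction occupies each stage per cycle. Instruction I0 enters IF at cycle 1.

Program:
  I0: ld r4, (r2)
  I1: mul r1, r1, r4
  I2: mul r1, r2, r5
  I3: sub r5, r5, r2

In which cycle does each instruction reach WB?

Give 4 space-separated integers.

I0 ld r4 <- r2: IF@1 ID@2 stall=0 (-) EX@3 MEM@4 WB@5
I1 mul r1 <- r1,r4: IF@2 ID@3 stall=2 (RAW on I0.r4 (WB@5)) EX@6 MEM@7 WB@8
I2 mul r1 <- r2,r5: IF@3 ID@6 stall=0 (-) EX@7 MEM@8 WB@9
I3 sub r5 <- r5,r2: IF@6 ID@7 stall=0 (-) EX@8 MEM@9 WB@10

Answer: 5 8 9 10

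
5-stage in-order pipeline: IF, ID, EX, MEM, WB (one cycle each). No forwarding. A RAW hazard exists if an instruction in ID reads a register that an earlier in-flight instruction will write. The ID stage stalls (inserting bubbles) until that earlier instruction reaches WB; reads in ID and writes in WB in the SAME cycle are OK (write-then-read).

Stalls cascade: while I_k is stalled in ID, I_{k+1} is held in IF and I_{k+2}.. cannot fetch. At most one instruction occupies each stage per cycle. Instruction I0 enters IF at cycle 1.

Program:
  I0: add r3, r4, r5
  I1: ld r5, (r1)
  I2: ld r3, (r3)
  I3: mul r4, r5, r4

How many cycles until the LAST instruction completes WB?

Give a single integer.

Answer: 9

Derivation:
I0 add r3 <- r4,r5: IF@1 ID@2 stall=0 (-) EX@3 MEM@4 WB@5
I1 ld r5 <- r1: IF@2 ID@3 stall=0 (-) EX@4 MEM@5 WB@6
I2 ld r3 <- r3: IF@3 ID@4 stall=1 (RAW on I0.r3 (WB@5)) EX@6 MEM@7 WB@8
I3 mul r4 <- r5,r4: IF@4 ID@6 stall=0 (-) EX@7 MEM@8 WB@9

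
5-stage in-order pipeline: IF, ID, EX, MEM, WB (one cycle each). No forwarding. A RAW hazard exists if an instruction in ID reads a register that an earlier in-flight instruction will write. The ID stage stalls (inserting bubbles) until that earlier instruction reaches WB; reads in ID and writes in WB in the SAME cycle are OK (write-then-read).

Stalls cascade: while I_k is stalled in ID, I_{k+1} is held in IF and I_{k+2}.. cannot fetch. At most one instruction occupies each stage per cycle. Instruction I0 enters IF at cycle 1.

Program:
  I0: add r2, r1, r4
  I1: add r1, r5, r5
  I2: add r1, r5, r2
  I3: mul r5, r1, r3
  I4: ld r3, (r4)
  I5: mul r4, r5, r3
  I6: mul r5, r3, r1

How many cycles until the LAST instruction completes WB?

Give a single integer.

I0 add r2 <- r1,r4: IF@1 ID@2 stall=0 (-) EX@3 MEM@4 WB@5
I1 add r1 <- r5,r5: IF@2 ID@3 stall=0 (-) EX@4 MEM@5 WB@6
I2 add r1 <- r5,r2: IF@3 ID@4 stall=1 (RAW on I0.r2 (WB@5)) EX@6 MEM@7 WB@8
I3 mul r5 <- r1,r3: IF@4 ID@6 stall=2 (RAW on I2.r1 (WB@8)) EX@9 MEM@10 WB@11
I4 ld r3 <- r4: IF@6 ID@9 stall=0 (-) EX@10 MEM@11 WB@12
I5 mul r4 <- r5,r3: IF@9 ID@10 stall=2 (RAW on I4.r3 (WB@12)) EX@13 MEM@14 WB@15
I6 mul r5 <- r3,r1: IF@10 ID@13 stall=0 (-) EX@14 MEM@15 WB@16

Answer: 16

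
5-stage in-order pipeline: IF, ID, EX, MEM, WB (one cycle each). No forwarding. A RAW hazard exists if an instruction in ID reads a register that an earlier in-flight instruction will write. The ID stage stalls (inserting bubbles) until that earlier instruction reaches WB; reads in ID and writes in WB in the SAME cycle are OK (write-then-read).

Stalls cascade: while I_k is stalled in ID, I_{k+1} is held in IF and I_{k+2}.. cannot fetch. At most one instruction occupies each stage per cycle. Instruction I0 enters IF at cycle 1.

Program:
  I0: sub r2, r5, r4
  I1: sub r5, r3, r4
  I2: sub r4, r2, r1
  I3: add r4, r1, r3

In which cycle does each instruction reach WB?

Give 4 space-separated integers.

Answer: 5 6 8 9

Derivation:
I0 sub r2 <- r5,r4: IF@1 ID@2 stall=0 (-) EX@3 MEM@4 WB@5
I1 sub r5 <- r3,r4: IF@2 ID@3 stall=0 (-) EX@4 MEM@5 WB@6
I2 sub r4 <- r2,r1: IF@3 ID@4 stall=1 (RAW on I0.r2 (WB@5)) EX@6 MEM@7 WB@8
I3 add r4 <- r1,r3: IF@4 ID@6 stall=0 (-) EX@7 MEM@8 WB@9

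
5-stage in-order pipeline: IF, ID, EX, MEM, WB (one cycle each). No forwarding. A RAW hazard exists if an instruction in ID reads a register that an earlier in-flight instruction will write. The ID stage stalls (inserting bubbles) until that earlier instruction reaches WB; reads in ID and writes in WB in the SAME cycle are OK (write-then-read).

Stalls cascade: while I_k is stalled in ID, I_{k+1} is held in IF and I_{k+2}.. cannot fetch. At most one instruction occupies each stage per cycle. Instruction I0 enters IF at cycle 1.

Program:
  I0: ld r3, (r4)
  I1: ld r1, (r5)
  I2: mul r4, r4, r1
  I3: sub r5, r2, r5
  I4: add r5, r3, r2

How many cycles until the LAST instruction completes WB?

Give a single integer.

I0 ld r3 <- r4: IF@1 ID@2 stall=0 (-) EX@3 MEM@4 WB@5
I1 ld r1 <- r5: IF@2 ID@3 stall=0 (-) EX@4 MEM@5 WB@6
I2 mul r4 <- r4,r1: IF@3 ID@4 stall=2 (RAW on I1.r1 (WB@6)) EX@7 MEM@8 WB@9
I3 sub r5 <- r2,r5: IF@4 ID@7 stall=0 (-) EX@8 MEM@9 WB@10
I4 add r5 <- r3,r2: IF@7 ID@8 stall=0 (-) EX@9 MEM@10 WB@11

Answer: 11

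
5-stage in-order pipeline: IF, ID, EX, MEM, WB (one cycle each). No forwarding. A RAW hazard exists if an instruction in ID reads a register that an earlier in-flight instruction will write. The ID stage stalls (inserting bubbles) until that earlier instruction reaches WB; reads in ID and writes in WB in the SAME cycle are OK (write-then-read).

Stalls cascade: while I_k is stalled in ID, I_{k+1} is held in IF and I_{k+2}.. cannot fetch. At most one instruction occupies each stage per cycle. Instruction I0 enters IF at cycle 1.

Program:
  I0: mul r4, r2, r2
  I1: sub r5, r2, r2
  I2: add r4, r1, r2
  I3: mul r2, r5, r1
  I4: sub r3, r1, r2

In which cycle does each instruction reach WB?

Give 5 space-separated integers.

Answer: 5 6 7 9 12

Derivation:
I0 mul r4 <- r2,r2: IF@1 ID@2 stall=0 (-) EX@3 MEM@4 WB@5
I1 sub r5 <- r2,r2: IF@2 ID@3 stall=0 (-) EX@4 MEM@5 WB@6
I2 add r4 <- r1,r2: IF@3 ID@4 stall=0 (-) EX@5 MEM@6 WB@7
I3 mul r2 <- r5,r1: IF@4 ID@5 stall=1 (RAW on I1.r5 (WB@6)) EX@7 MEM@8 WB@9
I4 sub r3 <- r1,r2: IF@5 ID@7 stall=2 (RAW on I3.r2 (WB@9)) EX@10 MEM@11 WB@12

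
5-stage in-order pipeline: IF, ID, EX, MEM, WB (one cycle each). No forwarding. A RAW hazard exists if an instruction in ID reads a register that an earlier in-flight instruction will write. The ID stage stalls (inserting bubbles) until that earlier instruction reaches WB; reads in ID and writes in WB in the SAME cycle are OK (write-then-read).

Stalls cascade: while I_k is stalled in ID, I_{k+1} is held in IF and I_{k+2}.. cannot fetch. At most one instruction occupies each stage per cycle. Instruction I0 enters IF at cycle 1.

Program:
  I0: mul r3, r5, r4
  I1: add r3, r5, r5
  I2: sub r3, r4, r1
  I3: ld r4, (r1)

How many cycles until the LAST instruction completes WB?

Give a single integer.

Answer: 8

Derivation:
I0 mul r3 <- r5,r4: IF@1 ID@2 stall=0 (-) EX@3 MEM@4 WB@5
I1 add r3 <- r5,r5: IF@2 ID@3 stall=0 (-) EX@4 MEM@5 WB@6
I2 sub r3 <- r4,r1: IF@3 ID@4 stall=0 (-) EX@5 MEM@6 WB@7
I3 ld r4 <- r1: IF@4 ID@5 stall=0 (-) EX@6 MEM@7 WB@8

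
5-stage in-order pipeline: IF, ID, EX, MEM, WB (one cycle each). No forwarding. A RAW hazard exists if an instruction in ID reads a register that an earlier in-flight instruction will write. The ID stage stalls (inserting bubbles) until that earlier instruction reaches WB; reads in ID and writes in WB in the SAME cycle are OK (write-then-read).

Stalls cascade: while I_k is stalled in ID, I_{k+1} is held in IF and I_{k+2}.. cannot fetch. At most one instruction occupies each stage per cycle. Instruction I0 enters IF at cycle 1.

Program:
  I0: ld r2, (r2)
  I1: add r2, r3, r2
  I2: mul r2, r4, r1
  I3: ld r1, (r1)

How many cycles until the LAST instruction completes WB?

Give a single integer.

I0 ld r2 <- r2: IF@1 ID@2 stall=0 (-) EX@3 MEM@4 WB@5
I1 add r2 <- r3,r2: IF@2 ID@3 stall=2 (RAW on I0.r2 (WB@5)) EX@6 MEM@7 WB@8
I2 mul r2 <- r4,r1: IF@3 ID@6 stall=0 (-) EX@7 MEM@8 WB@9
I3 ld r1 <- r1: IF@6 ID@7 stall=0 (-) EX@8 MEM@9 WB@10

Answer: 10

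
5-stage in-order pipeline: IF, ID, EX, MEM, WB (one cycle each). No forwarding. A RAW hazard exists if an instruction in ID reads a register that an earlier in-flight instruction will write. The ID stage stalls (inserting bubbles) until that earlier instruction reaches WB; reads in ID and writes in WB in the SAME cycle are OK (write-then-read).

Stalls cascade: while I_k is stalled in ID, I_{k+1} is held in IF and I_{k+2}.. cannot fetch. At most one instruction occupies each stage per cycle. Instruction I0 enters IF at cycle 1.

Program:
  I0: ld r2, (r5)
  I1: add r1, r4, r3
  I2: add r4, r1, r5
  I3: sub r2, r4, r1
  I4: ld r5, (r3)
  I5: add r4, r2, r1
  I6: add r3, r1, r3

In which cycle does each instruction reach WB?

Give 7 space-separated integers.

Answer: 5 6 9 12 13 15 16

Derivation:
I0 ld r2 <- r5: IF@1 ID@2 stall=0 (-) EX@3 MEM@4 WB@5
I1 add r1 <- r4,r3: IF@2 ID@3 stall=0 (-) EX@4 MEM@5 WB@6
I2 add r4 <- r1,r5: IF@3 ID@4 stall=2 (RAW on I1.r1 (WB@6)) EX@7 MEM@8 WB@9
I3 sub r2 <- r4,r1: IF@4 ID@7 stall=2 (RAW on I2.r4 (WB@9)) EX@10 MEM@11 WB@12
I4 ld r5 <- r3: IF@7 ID@10 stall=0 (-) EX@11 MEM@12 WB@13
I5 add r4 <- r2,r1: IF@10 ID@11 stall=1 (RAW on I3.r2 (WB@12)) EX@13 MEM@14 WB@15
I6 add r3 <- r1,r3: IF@11 ID@13 stall=0 (-) EX@14 MEM@15 WB@16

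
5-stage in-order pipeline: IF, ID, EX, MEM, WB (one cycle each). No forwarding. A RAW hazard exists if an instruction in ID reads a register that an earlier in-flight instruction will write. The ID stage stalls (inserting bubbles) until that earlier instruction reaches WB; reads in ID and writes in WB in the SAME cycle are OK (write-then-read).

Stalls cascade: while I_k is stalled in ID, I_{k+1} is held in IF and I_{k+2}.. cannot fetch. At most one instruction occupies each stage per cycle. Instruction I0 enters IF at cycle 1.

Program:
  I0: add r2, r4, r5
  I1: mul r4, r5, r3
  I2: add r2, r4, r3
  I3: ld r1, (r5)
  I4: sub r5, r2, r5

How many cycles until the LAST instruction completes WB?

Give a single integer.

Answer: 12

Derivation:
I0 add r2 <- r4,r5: IF@1 ID@2 stall=0 (-) EX@3 MEM@4 WB@5
I1 mul r4 <- r5,r3: IF@2 ID@3 stall=0 (-) EX@4 MEM@5 WB@6
I2 add r2 <- r4,r3: IF@3 ID@4 stall=2 (RAW on I1.r4 (WB@6)) EX@7 MEM@8 WB@9
I3 ld r1 <- r5: IF@4 ID@7 stall=0 (-) EX@8 MEM@9 WB@10
I4 sub r5 <- r2,r5: IF@7 ID@8 stall=1 (RAW on I2.r2 (WB@9)) EX@10 MEM@11 WB@12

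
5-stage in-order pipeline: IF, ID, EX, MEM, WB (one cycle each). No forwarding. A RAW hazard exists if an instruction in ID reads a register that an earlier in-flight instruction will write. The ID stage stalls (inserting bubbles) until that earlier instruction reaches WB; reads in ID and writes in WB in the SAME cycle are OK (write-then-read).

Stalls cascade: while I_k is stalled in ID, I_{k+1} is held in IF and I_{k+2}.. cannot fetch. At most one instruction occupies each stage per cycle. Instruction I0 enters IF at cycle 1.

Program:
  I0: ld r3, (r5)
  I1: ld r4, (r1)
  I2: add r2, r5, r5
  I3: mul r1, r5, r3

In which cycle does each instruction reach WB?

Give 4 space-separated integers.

Answer: 5 6 7 8

Derivation:
I0 ld r3 <- r5: IF@1 ID@2 stall=0 (-) EX@3 MEM@4 WB@5
I1 ld r4 <- r1: IF@2 ID@3 stall=0 (-) EX@4 MEM@5 WB@6
I2 add r2 <- r5,r5: IF@3 ID@4 stall=0 (-) EX@5 MEM@6 WB@7
I3 mul r1 <- r5,r3: IF@4 ID@5 stall=0 (-) EX@6 MEM@7 WB@8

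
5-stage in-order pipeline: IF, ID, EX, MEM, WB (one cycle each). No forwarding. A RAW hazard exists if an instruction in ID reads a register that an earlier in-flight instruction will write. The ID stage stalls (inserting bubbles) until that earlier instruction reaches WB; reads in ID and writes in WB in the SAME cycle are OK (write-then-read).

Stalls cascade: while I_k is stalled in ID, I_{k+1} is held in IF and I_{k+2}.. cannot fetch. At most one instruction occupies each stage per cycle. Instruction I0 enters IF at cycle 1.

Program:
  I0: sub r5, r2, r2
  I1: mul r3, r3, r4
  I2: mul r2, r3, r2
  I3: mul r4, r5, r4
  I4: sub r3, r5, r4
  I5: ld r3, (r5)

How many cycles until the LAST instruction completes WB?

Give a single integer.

Answer: 14

Derivation:
I0 sub r5 <- r2,r2: IF@1 ID@2 stall=0 (-) EX@3 MEM@4 WB@5
I1 mul r3 <- r3,r4: IF@2 ID@3 stall=0 (-) EX@4 MEM@5 WB@6
I2 mul r2 <- r3,r2: IF@3 ID@4 stall=2 (RAW on I1.r3 (WB@6)) EX@7 MEM@8 WB@9
I3 mul r4 <- r5,r4: IF@4 ID@7 stall=0 (-) EX@8 MEM@9 WB@10
I4 sub r3 <- r5,r4: IF@7 ID@8 stall=2 (RAW on I3.r4 (WB@10)) EX@11 MEM@12 WB@13
I5 ld r3 <- r5: IF@8 ID@11 stall=0 (-) EX@12 MEM@13 WB@14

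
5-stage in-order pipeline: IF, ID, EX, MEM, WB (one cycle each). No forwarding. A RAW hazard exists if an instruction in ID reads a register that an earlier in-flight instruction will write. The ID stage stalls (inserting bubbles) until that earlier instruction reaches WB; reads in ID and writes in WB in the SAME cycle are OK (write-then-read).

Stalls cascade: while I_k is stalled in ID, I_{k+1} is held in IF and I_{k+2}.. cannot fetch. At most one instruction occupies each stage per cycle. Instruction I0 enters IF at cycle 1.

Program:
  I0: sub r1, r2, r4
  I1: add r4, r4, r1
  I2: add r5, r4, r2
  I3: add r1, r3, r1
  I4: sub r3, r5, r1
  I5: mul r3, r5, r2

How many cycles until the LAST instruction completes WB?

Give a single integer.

Answer: 16

Derivation:
I0 sub r1 <- r2,r4: IF@1 ID@2 stall=0 (-) EX@3 MEM@4 WB@5
I1 add r4 <- r4,r1: IF@2 ID@3 stall=2 (RAW on I0.r1 (WB@5)) EX@6 MEM@7 WB@8
I2 add r5 <- r4,r2: IF@3 ID@6 stall=2 (RAW on I1.r4 (WB@8)) EX@9 MEM@10 WB@11
I3 add r1 <- r3,r1: IF@6 ID@9 stall=0 (-) EX@10 MEM@11 WB@12
I4 sub r3 <- r5,r1: IF@9 ID@10 stall=2 (RAW on I3.r1 (WB@12)) EX@13 MEM@14 WB@15
I5 mul r3 <- r5,r2: IF@10 ID@13 stall=0 (-) EX@14 MEM@15 WB@16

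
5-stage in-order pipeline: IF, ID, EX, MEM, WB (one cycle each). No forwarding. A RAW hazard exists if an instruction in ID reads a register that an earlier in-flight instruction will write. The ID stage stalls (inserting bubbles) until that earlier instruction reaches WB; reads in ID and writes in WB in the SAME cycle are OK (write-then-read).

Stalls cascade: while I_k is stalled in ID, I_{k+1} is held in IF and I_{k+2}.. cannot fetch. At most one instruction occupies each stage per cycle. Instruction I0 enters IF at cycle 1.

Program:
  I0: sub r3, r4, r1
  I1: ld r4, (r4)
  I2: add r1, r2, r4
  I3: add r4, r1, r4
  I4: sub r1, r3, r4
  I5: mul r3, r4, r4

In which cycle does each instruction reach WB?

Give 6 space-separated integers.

I0 sub r3 <- r4,r1: IF@1 ID@2 stall=0 (-) EX@3 MEM@4 WB@5
I1 ld r4 <- r4: IF@2 ID@3 stall=0 (-) EX@4 MEM@5 WB@6
I2 add r1 <- r2,r4: IF@3 ID@4 stall=2 (RAW on I1.r4 (WB@6)) EX@7 MEM@8 WB@9
I3 add r4 <- r1,r4: IF@4 ID@7 stall=2 (RAW on I2.r1 (WB@9)) EX@10 MEM@11 WB@12
I4 sub r1 <- r3,r4: IF@7 ID@10 stall=2 (RAW on I3.r4 (WB@12)) EX@13 MEM@14 WB@15
I5 mul r3 <- r4,r4: IF@10 ID@13 stall=0 (-) EX@14 MEM@15 WB@16

Answer: 5 6 9 12 15 16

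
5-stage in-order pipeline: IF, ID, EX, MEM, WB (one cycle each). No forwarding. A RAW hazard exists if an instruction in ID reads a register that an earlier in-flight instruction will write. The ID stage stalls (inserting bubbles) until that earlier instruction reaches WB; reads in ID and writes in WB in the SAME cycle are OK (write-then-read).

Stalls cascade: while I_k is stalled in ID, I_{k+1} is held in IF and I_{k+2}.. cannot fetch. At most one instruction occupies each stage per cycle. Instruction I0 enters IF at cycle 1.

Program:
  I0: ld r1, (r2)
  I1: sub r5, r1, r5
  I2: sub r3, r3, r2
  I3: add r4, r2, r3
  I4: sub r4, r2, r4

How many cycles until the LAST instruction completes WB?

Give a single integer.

Answer: 15

Derivation:
I0 ld r1 <- r2: IF@1 ID@2 stall=0 (-) EX@3 MEM@4 WB@5
I1 sub r5 <- r1,r5: IF@2 ID@3 stall=2 (RAW on I0.r1 (WB@5)) EX@6 MEM@7 WB@8
I2 sub r3 <- r3,r2: IF@3 ID@6 stall=0 (-) EX@7 MEM@8 WB@9
I3 add r4 <- r2,r3: IF@6 ID@7 stall=2 (RAW on I2.r3 (WB@9)) EX@10 MEM@11 WB@12
I4 sub r4 <- r2,r4: IF@7 ID@10 stall=2 (RAW on I3.r4 (WB@12)) EX@13 MEM@14 WB@15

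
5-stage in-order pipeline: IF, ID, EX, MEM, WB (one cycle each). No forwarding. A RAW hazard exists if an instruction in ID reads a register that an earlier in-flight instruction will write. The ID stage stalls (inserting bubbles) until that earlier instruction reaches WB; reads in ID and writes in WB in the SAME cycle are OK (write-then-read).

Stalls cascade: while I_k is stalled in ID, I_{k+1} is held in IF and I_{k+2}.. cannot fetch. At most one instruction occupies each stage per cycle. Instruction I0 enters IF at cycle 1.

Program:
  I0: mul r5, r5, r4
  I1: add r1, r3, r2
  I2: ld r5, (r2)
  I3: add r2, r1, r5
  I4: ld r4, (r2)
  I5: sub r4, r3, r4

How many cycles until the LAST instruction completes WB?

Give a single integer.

Answer: 16

Derivation:
I0 mul r5 <- r5,r4: IF@1 ID@2 stall=0 (-) EX@3 MEM@4 WB@5
I1 add r1 <- r3,r2: IF@2 ID@3 stall=0 (-) EX@4 MEM@5 WB@6
I2 ld r5 <- r2: IF@3 ID@4 stall=0 (-) EX@5 MEM@6 WB@7
I3 add r2 <- r1,r5: IF@4 ID@5 stall=2 (RAW on I2.r5 (WB@7)) EX@8 MEM@9 WB@10
I4 ld r4 <- r2: IF@5 ID@8 stall=2 (RAW on I3.r2 (WB@10)) EX@11 MEM@12 WB@13
I5 sub r4 <- r3,r4: IF@8 ID@11 stall=2 (RAW on I4.r4 (WB@13)) EX@14 MEM@15 WB@16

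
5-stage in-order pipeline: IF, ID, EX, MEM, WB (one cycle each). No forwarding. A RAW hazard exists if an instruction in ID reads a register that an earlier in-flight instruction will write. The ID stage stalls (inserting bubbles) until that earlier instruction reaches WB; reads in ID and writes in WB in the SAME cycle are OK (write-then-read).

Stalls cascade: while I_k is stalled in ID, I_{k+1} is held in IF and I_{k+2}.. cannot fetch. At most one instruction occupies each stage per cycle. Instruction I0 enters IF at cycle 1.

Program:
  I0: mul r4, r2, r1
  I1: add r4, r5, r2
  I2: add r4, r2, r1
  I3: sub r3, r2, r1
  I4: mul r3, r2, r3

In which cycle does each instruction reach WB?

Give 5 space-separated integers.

I0 mul r4 <- r2,r1: IF@1 ID@2 stall=0 (-) EX@3 MEM@4 WB@5
I1 add r4 <- r5,r2: IF@2 ID@3 stall=0 (-) EX@4 MEM@5 WB@6
I2 add r4 <- r2,r1: IF@3 ID@4 stall=0 (-) EX@5 MEM@6 WB@7
I3 sub r3 <- r2,r1: IF@4 ID@5 stall=0 (-) EX@6 MEM@7 WB@8
I4 mul r3 <- r2,r3: IF@5 ID@6 stall=2 (RAW on I3.r3 (WB@8)) EX@9 MEM@10 WB@11

Answer: 5 6 7 8 11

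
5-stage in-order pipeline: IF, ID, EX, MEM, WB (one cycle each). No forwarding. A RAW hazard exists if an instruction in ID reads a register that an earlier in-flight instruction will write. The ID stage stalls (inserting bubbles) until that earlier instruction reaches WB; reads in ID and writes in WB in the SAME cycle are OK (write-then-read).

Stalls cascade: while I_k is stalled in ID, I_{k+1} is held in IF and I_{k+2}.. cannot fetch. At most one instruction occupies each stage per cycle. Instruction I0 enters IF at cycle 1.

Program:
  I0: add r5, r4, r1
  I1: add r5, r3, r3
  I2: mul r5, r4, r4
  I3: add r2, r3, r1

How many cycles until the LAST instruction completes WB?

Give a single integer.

Answer: 8

Derivation:
I0 add r5 <- r4,r1: IF@1 ID@2 stall=0 (-) EX@3 MEM@4 WB@5
I1 add r5 <- r3,r3: IF@2 ID@3 stall=0 (-) EX@4 MEM@5 WB@6
I2 mul r5 <- r4,r4: IF@3 ID@4 stall=0 (-) EX@5 MEM@6 WB@7
I3 add r2 <- r3,r1: IF@4 ID@5 stall=0 (-) EX@6 MEM@7 WB@8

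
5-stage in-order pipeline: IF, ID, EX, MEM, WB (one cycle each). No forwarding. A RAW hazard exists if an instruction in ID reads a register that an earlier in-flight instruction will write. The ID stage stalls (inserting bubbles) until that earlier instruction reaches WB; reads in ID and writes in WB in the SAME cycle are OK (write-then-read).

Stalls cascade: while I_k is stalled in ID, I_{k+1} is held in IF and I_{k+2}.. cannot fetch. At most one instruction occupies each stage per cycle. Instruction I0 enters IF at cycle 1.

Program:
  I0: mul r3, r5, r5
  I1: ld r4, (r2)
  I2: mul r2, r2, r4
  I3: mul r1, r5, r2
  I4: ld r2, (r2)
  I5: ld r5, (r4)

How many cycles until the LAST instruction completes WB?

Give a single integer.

Answer: 14

Derivation:
I0 mul r3 <- r5,r5: IF@1 ID@2 stall=0 (-) EX@3 MEM@4 WB@5
I1 ld r4 <- r2: IF@2 ID@3 stall=0 (-) EX@4 MEM@5 WB@6
I2 mul r2 <- r2,r4: IF@3 ID@4 stall=2 (RAW on I1.r4 (WB@6)) EX@7 MEM@8 WB@9
I3 mul r1 <- r5,r2: IF@4 ID@7 stall=2 (RAW on I2.r2 (WB@9)) EX@10 MEM@11 WB@12
I4 ld r2 <- r2: IF@7 ID@10 stall=0 (-) EX@11 MEM@12 WB@13
I5 ld r5 <- r4: IF@10 ID@11 stall=0 (-) EX@12 MEM@13 WB@14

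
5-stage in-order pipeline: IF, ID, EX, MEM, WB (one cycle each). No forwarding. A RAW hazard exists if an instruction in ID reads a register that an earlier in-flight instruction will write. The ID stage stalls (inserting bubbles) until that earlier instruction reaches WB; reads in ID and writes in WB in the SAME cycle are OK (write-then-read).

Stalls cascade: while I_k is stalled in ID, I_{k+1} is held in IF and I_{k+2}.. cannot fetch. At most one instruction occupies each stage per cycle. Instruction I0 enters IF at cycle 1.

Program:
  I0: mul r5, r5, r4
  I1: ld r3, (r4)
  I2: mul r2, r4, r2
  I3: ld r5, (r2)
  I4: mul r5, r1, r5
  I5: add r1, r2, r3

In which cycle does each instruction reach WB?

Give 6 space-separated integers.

I0 mul r5 <- r5,r4: IF@1 ID@2 stall=0 (-) EX@3 MEM@4 WB@5
I1 ld r3 <- r4: IF@2 ID@3 stall=0 (-) EX@4 MEM@5 WB@6
I2 mul r2 <- r4,r2: IF@3 ID@4 stall=0 (-) EX@5 MEM@6 WB@7
I3 ld r5 <- r2: IF@4 ID@5 stall=2 (RAW on I2.r2 (WB@7)) EX@8 MEM@9 WB@10
I4 mul r5 <- r1,r5: IF@5 ID@8 stall=2 (RAW on I3.r5 (WB@10)) EX@11 MEM@12 WB@13
I5 add r1 <- r2,r3: IF@8 ID@11 stall=0 (-) EX@12 MEM@13 WB@14

Answer: 5 6 7 10 13 14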